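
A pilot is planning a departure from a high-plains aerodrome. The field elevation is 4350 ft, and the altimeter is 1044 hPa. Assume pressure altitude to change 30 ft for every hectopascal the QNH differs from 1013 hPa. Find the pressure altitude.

Pressure correction = (1013 − 1044) × 30 = -930 ft.
Pressure altitude = 4350 + (-930) = 3420 ft.

3420 ft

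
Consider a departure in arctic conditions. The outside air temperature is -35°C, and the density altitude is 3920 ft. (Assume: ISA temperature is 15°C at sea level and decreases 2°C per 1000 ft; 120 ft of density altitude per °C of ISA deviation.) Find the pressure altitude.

DA = PA + 120 × (OAT − (15 − 2·PA/1000)) = PA + 120·OAT − 1800 + 0.24·PA = 1.24·PA + 120·OAT − 1800.
So 1.24·PA = 3920 − 120 × (-35) + 1800 = 9920.
PA = 9920 / 1.24 = 8000 ft.

8000 ft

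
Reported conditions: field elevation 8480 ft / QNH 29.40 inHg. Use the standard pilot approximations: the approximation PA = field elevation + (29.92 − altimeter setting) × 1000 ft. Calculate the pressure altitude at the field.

Pressure correction = (29.92 − 29.40) × 1000 = +520 ft.
Pressure altitude = 8480 + (+520) = 9000 ft.

9000 ft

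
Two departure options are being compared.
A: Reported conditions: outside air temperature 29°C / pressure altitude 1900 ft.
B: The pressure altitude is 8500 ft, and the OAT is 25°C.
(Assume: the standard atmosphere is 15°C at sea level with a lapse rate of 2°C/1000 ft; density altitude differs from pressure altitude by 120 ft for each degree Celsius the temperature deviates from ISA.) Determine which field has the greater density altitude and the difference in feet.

B by 7704 ft

A: ISA temp = 11.2°C, deviation +17.8°C, DA = 1900 + 120 × 17.8 = 4036 ft.
B: ISA temp = -2°C, deviation +27°C, DA = 8500 + 120 × 27 = 11740 ft.
B is higher by 11740 − 4036 = 7704 ft.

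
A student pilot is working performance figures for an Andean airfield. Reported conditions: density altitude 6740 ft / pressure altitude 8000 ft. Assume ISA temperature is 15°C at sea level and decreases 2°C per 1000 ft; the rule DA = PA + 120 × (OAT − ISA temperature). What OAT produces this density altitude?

Density altitude − pressure altitude = 6740 − 8000 = -1260 ft.
At 120 ft/°C that is an ISA deviation of -1260/120 = -10.5°C.
ISA temperature at 8000 ft = 15 − 2 × (8000/1000) = -1°C.
OAT = ISA + deviation = -1 + (-10.5) = -11.5°C.

-11.5°C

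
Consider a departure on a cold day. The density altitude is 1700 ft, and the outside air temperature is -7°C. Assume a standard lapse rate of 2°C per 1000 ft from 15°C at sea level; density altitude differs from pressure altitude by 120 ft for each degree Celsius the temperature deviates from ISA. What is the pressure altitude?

3500 ft

DA = PA + 120 × (OAT − (15 − 2·PA/1000)) = PA + 120·OAT − 1800 + 0.24·PA = 1.24·PA + 120·OAT − 1800.
So 1.24·PA = 1700 − 120 × (-7) + 1800 = 4340.
PA = 4340 / 1.24 = 3500 ft.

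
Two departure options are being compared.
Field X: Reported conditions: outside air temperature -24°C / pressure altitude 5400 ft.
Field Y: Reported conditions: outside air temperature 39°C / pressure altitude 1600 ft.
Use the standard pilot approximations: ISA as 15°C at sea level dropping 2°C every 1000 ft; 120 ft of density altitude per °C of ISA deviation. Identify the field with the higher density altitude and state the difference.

Field Y by 2848 ft

Field X: ISA temp = 4.2°C, deviation -28.2°C, DA = 5400 + 120 × (-28.2) = 2016 ft.
Field Y: ISA temp = 11.8°C, deviation +27.2°C, DA = 1600 + 120 × 27.2 = 4864 ft.
Field Y is higher by 4864 − 2016 = 2848 ft.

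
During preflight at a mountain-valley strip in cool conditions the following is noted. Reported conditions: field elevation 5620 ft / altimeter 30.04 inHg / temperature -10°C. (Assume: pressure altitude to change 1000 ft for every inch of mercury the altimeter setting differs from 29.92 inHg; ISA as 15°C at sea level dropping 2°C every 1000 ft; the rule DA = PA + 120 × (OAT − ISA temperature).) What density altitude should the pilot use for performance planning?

3820 ft

Pressure altitude = 5620 + (29.92 − 30.04) × 1000 = 5620 + (-120) = 5500 ft.
ISA temperature at 5500 ft = 15 − 2 × (5500/1000) = 4°C.
ISA deviation = -10 − 4 = -14°C.
Density altitude = 5500 + 120 × (-14) = 3820 ft.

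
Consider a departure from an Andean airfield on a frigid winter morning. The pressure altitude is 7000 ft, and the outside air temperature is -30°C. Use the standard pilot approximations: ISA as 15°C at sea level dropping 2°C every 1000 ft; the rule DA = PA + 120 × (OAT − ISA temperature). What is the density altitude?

ISA temperature at 7000 ft = 15 − 2 × (7000/1000) = 1°C.
ISA deviation = -30 − 1 = -31°C.
Density altitude = 7000 + 120 × (-31) = 7000 + (-3720) = 3280 ft.

3280 ft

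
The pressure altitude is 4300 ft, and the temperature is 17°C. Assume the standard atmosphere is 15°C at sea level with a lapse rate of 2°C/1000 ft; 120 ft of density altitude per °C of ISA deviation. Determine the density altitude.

ISA temperature at 4300 ft = 15 − 2 × (4300/1000) = 6.4°C.
ISA deviation = 17 − 6.4 = +10.6°C.
Density altitude = 4300 + 120 × (10.6) = 4300 + (+1272) = 5572 ft.

5572 ft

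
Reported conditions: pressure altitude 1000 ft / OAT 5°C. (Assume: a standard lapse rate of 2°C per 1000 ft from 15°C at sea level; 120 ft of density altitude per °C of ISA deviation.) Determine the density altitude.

40 ft

ISA temperature at 1000 ft = 15 − 2 × (1000/1000) = 13°C.
ISA deviation = 5 − 13 = -8°C.
Density altitude = 1000 + 120 × (-8) = 1000 + (-960) = 40 ft.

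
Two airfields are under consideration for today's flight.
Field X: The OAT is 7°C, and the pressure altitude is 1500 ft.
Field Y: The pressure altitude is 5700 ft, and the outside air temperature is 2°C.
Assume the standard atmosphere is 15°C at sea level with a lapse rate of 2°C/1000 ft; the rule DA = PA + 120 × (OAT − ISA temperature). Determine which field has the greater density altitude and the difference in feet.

Field X: ISA temp = 12°C, deviation -5°C, DA = 1500 + 120 × (-5) = 900 ft.
Field Y: ISA temp = 3.6°C, deviation -1.6°C, DA = 5700 + 120 × (-1.6) = 5508 ft.
Field Y is higher by 5508 − 900 = 4608 ft.

Field Y by 4608 ft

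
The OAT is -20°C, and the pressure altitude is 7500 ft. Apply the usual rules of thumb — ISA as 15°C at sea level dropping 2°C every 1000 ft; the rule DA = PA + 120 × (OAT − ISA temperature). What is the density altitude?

ISA temperature at 7500 ft = 15 − 2 × (7500/1000) = 0°C.
ISA deviation = -20 − 0 = -20°C.
Density altitude = 7500 + 120 × (-20) = 7500 + (-2400) = 5100 ft.

5100 ft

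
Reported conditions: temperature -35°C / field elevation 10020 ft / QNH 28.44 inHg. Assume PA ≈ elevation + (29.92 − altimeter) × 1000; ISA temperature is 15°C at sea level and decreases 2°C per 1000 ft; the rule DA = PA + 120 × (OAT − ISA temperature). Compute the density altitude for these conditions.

Pressure altitude = 10020 + (29.92 − 28.44) × 1000 = 10020 + (+1480) = 11500 ft.
ISA temperature at 11500 ft = 15 − 2 × (11500/1000) = -8°C.
ISA deviation = -35 − (-8) = -27°C.
Density altitude = 11500 + 120 × (-27) = 8260 ft.

8260 ft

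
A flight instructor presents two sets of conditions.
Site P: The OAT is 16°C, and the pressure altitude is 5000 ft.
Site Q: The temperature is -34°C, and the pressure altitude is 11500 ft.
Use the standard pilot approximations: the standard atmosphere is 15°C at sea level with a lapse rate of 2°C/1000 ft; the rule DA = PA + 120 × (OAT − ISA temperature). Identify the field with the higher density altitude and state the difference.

Site Q by 2060 ft

Site P: ISA temp = 5°C, deviation +11°C, DA = 5000 + 120 × 11 = 6320 ft.
Site Q: ISA temp = -8°C, deviation -26°C, DA = 11500 + 120 × (-26) = 8380 ft.
Site Q is higher by 8380 − 6320 = 2060 ft.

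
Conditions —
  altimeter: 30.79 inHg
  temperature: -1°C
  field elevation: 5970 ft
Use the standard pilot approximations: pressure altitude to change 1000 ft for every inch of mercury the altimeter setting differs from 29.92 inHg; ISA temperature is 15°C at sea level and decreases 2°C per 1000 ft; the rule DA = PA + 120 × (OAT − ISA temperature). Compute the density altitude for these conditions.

Pressure altitude = 5970 + (29.92 − 30.79) × 1000 = 5970 + (-870) = 5100 ft.
ISA temperature at 5100 ft = 15 − 2 × (5100/1000) = 4.8°C.
ISA deviation = -1 − 4.8 = -5.8°C.
Density altitude = 5100 + 120 × (-5.8) = 4404 ft.

4404 ft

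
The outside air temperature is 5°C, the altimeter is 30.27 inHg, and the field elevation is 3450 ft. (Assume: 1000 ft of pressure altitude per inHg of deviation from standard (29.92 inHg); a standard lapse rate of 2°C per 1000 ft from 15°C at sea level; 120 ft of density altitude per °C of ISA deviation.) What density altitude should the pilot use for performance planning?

Pressure altitude = 3450 + (29.92 − 30.27) × 1000 = 3450 + (-350) = 3100 ft.
ISA temperature at 3100 ft = 15 − 2 × (3100/1000) = 8.8°C.
ISA deviation = 5 − 8.8 = -3.8°C.
Density altitude = 3100 + 120 × (-3.8) = 2644 ft.

2644 ft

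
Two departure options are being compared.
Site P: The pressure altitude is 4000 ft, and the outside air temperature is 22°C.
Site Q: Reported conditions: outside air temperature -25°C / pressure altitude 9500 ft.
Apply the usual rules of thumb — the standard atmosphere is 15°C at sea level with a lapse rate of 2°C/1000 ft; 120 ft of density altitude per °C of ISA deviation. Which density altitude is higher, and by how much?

Site P: ISA temp = 7°C, deviation +15°C, DA = 4000 + 120 × 15 = 5800 ft.
Site Q: ISA temp = -4°C, deviation -21°C, DA = 9500 + 120 × (-21) = 6980 ft.
Site Q is higher by 6980 − 5800 = 1180 ft.

Site Q by 1180 ft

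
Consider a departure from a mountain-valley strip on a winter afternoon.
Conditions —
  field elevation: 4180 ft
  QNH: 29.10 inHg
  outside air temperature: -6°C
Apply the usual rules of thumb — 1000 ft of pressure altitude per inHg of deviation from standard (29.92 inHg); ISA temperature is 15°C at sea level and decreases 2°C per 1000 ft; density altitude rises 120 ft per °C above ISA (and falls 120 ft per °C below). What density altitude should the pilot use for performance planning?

3680 ft

Pressure altitude = 4180 + (29.92 − 29.10) × 1000 = 4180 + (+820) = 5000 ft.
ISA temperature at 5000 ft = 15 − 2 × (5000/1000) = 5°C.
ISA deviation = -6 − 5 = -11°C.
Density altitude = 5000 + 120 × (-11) = 3680 ft.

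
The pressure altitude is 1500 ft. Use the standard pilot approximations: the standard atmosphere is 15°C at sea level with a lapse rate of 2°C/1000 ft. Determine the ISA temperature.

ISA temperature = 15 − 2 × (1500/1000) = 15 − 3 = 12°C.

12°C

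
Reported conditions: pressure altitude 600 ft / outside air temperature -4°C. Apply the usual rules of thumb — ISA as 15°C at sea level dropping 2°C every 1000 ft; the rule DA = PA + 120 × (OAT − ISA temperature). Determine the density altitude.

ISA temperature at 600 ft = 15 − 2 × (600/1000) = 13.8°C.
ISA deviation = -4 − 13.8 = -17.8°C.
Density altitude = 600 + 120 × (-17.8) = 600 + (-2136) = -1536 ft.

-1536 ft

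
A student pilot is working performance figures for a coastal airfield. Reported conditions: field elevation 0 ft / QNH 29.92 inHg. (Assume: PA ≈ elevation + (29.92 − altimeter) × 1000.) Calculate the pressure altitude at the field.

Pressure correction = (29.92 − 29.92) × 1000 = 0 ft.
Pressure altitude = 0 + (0) = 0 ft.

0 ft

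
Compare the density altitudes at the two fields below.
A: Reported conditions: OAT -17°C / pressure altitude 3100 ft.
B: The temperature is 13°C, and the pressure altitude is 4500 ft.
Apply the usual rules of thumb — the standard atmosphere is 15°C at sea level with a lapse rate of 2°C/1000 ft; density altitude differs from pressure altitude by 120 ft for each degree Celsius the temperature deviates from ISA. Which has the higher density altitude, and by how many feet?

A: ISA temp = 8.8°C, deviation -25.8°C, DA = 3100 + 120 × (-25.8) = 4 ft.
B: ISA temp = 6°C, deviation +7°C, DA = 4500 + 120 × 7 = 5340 ft.
B is higher by 5340 − 4 = 5336 ft.

B by 5336 ft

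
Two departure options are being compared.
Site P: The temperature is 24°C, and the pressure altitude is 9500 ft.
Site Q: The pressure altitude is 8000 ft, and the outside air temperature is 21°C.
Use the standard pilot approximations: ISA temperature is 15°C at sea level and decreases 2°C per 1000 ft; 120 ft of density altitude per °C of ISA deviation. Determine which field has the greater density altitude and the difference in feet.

Site P: ISA temp = -4°C, deviation +28°C, DA = 9500 + 120 × 28 = 12860 ft.
Site Q: ISA temp = -1°C, deviation +22°C, DA = 8000 + 120 × 22 = 10640 ft.
Site P is higher by 12860 − 10640 = 2220 ft.

Site P by 2220 ft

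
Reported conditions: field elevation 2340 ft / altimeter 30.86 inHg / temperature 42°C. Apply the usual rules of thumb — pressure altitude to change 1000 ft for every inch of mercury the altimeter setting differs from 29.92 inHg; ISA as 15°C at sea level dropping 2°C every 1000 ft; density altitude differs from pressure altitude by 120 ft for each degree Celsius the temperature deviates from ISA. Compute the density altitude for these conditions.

Pressure altitude = 2340 + (29.92 − 30.86) × 1000 = 2340 + (-940) = 1400 ft.
ISA temperature at 1400 ft = 15 − 2 × (1400/1000) = 12.2°C.
ISA deviation = 42 − 12.2 = +29.8°C.
Density altitude = 1400 + 120 × (29.8) = 4976 ft.

4976 ft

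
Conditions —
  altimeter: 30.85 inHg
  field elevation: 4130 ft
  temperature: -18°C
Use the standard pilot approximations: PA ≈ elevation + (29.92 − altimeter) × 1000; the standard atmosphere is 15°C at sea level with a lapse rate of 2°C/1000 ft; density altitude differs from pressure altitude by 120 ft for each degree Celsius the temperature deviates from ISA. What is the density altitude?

Pressure altitude = 4130 + (29.92 − 30.85) × 1000 = 4130 + (-930) = 3200 ft.
ISA temperature at 3200 ft = 15 − 2 × (3200/1000) = 8.6°C.
ISA deviation = -18 − 8.6 = -26.6°C.
Density altitude = 3200 + 120 × (-26.6) = 8 ft.

8 ft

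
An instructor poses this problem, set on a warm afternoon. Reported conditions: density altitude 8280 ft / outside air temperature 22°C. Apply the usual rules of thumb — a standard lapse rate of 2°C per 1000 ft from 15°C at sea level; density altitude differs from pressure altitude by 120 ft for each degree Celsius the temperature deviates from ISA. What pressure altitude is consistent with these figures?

DA = PA + 120 × (OAT − (15 − 2·PA/1000)) = PA + 120·OAT − 1800 + 0.24·PA = 1.24·PA + 120·OAT − 1800.
So 1.24·PA = 8280 − 120 × 22 + 1800 = 7440.
PA = 7440 / 1.24 = 6000 ft.

6000 ft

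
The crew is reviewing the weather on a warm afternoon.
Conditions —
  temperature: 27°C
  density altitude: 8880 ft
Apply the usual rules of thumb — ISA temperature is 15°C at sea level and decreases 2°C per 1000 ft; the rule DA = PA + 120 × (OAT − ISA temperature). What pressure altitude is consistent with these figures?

DA = PA + 120 × (OAT − (15 − 2·PA/1000)) = PA + 120·OAT − 1800 + 0.24·PA = 1.24·PA + 120·OAT − 1800.
So 1.24·PA = 8880 − 120 × 27 + 1800 = 7440.
PA = 7440 / 1.24 = 6000 ft.

6000 ft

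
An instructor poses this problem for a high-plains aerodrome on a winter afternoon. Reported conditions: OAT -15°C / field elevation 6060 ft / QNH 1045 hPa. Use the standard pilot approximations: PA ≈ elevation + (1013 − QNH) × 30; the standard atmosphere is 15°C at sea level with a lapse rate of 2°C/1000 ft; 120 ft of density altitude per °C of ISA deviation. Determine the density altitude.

Pressure altitude = 6060 + (1013 − 1045) × 30 = 6060 + (-960) = 5100 ft.
ISA temperature at 5100 ft = 15 − 2 × (5100/1000) = 4.8°C.
ISA deviation = -15 − 4.8 = -19.8°C.
Density altitude = 5100 + 120 × (-19.8) = 2724 ft.

2724 ft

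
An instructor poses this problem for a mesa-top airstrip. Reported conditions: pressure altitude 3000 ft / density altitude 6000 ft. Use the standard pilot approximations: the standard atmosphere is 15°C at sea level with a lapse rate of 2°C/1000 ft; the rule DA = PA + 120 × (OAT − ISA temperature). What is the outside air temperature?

34°C

Density altitude − pressure altitude = 6000 − 3000 = +3000 ft.
At 120 ft/°C that is an ISA deviation of 3000/120 = +25°C.
ISA temperature at 3000 ft = 15 − 2 × (3000/1000) = 9°C.
OAT = ISA + deviation = 9 + (+25) = 34°C.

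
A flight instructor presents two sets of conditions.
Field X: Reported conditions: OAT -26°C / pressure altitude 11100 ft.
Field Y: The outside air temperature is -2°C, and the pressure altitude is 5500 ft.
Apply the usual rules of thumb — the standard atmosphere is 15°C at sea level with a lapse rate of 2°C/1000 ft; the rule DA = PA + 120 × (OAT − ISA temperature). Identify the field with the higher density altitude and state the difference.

Field X: ISA temp = -7.2°C, deviation -18.8°C, DA = 11100 + 120 × (-18.8) = 8844 ft.
Field Y: ISA temp = 4°C, deviation -6°C, DA = 5500 + 120 × (-6) = 4780 ft.
Field X is higher by 8844 − 4780 = 4064 ft.

Field X by 4064 ft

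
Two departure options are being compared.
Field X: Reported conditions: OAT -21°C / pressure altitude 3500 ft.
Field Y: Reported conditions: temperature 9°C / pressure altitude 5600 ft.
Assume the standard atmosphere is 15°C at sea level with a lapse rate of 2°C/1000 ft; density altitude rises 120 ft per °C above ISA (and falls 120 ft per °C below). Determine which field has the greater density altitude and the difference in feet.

Field Y by 6204 ft

Field X: ISA temp = 8°C, deviation -29°C, DA = 3500 + 120 × (-29) = 20 ft.
Field Y: ISA temp = 3.8°C, deviation +5.2°C, DA = 5600 + 120 × 5.2 = 6224 ft.
Field Y is higher by 6224 − 20 = 6204 ft.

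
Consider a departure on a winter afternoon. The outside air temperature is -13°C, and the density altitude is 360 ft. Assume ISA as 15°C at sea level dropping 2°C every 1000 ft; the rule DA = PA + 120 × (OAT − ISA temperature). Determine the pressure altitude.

3000 ft

DA = PA + 120 × (OAT − (15 − 2·PA/1000)) = PA + 120·OAT − 1800 + 0.24·PA = 1.24·PA + 120·OAT − 1800.
So 1.24·PA = 360 − 120 × (-13) + 1800 = 3720.
PA = 3720 / 1.24 = 3000 ft.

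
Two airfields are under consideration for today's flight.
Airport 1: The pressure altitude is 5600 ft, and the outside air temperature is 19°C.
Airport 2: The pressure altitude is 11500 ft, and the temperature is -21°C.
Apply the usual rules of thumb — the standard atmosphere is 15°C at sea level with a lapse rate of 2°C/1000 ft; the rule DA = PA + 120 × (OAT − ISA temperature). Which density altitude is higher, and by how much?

Airport 1: ISA temp = 3.8°C, deviation +15.2°C, DA = 5600 + 120 × 15.2 = 7424 ft.
Airport 2: ISA temp = -8°C, deviation -13°C, DA = 11500 + 120 × (-13) = 9940 ft.
Airport 2 is higher by 9940 − 7424 = 2516 ft.

Airport 2 by 2516 ft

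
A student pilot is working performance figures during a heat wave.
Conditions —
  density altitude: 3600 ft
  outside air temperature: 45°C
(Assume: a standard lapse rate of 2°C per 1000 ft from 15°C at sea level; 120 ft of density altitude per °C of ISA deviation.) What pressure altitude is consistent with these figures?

DA = PA + 120 × (OAT − (15 − 2·PA/1000)) = PA + 120·OAT − 1800 + 0.24·PA = 1.24·PA + 120·OAT − 1800.
So 1.24·PA = 3600 − 120 × 45 + 1800 = 0.
PA = 0 / 1.24 = 0 ft.

0 ft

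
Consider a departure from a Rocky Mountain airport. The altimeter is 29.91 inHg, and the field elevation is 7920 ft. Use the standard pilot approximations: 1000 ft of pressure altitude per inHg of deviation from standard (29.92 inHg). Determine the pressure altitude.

Pressure correction = (29.92 − 29.91) × 1000 = +10 ft.
Pressure altitude = 7920 + (+10) = 7930 ft.

7930 ft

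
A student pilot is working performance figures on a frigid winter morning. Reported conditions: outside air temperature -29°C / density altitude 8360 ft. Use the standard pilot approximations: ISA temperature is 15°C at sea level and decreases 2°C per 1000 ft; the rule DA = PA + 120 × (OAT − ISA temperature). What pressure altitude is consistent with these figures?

DA = PA + 120 × (OAT − (15 − 2·PA/1000)) = PA + 120·OAT − 1800 + 0.24·PA = 1.24·PA + 120·OAT − 1800.
So 1.24·PA = 8360 − 120 × (-29) + 1800 = 13640.
PA = 13640 / 1.24 = 11000 ft.

11000 ft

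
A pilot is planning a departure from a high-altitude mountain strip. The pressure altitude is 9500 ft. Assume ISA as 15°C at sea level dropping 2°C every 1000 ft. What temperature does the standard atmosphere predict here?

-4°C

ISA temperature = 15 − 2 × (9500/1000) = 15 − 19 = -4°C.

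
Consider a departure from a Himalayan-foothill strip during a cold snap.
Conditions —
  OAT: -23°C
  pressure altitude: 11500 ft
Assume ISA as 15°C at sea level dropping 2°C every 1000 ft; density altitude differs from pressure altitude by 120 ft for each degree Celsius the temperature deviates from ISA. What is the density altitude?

9700 ft

ISA temperature at 11500 ft = 15 − 2 × (11500/1000) = -8°C.
ISA deviation = -23 − (-8) = -15°C.
Density altitude = 11500 + 120 × (-15) = 11500 + (-1800) = 9700 ft.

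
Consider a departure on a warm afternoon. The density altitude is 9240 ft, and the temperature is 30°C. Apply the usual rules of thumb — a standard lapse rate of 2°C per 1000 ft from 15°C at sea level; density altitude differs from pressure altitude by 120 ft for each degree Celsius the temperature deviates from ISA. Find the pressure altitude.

6000 ft

DA = PA + 120 × (OAT − (15 − 2·PA/1000)) = PA + 120·OAT − 1800 + 0.24·PA = 1.24·PA + 120·OAT − 1800.
So 1.24·PA = 9240 − 120 × 30 + 1800 = 7440.
PA = 7440 / 1.24 = 6000 ft.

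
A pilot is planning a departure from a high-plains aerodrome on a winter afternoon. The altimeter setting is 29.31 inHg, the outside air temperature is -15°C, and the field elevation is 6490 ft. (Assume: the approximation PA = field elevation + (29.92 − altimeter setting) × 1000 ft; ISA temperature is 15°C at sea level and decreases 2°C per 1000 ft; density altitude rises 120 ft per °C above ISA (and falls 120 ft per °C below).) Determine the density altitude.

Pressure altitude = 6490 + (29.92 − 29.31) × 1000 = 6490 + (+610) = 7100 ft.
ISA temperature at 7100 ft = 15 − 2 × (7100/1000) = 0.8°C.
ISA deviation = -15 − 0.8 = -15.8°C.
Density altitude = 7100 + 120 × (-15.8) = 5204 ft.

5204 ft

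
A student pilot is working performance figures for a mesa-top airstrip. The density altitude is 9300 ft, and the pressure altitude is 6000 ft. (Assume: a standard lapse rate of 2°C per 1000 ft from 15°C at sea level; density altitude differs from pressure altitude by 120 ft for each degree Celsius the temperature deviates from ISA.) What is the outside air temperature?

Density altitude − pressure altitude = 9300 − 6000 = +3300 ft.
At 120 ft/°C that is an ISA deviation of 3300/120 = +27.5°C.
ISA temperature at 6000 ft = 15 − 2 × (6000/1000) = 3°C.
OAT = ISA + deviation = 3 + (+27.5) = 30.5°C.

30.5°C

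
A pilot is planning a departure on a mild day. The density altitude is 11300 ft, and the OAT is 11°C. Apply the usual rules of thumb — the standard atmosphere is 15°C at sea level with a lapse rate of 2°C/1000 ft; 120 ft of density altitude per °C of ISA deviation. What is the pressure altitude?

9500 ft

DA = PA + 120 × (OAT − (15 − 2·PA/1000)) = PA + 120·OAT − 1800 + 0.24·PA = 1.24·PA + 120·OAT − 1800.
So 1.24·PA = 11300 − 120 × 11 + 1800 = 11780.
PA = 11780 / 1.24 = 9500 ft.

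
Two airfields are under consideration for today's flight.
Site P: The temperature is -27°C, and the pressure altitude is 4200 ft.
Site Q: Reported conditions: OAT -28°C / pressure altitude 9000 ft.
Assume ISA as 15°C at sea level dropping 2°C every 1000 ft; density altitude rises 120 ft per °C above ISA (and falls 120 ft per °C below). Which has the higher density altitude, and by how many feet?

Site Q by 5832 ft

Site P: ISA temp = 6.6°C, deviation -33.6°C, DA = 4200 + 120 × (-33.6) = 168 ft.
Site Q: ISA temp = -3°C, deviation -25°C, DA = 9000 + 120 × (-25) = 6000 ft.
Site Q is higher by 6000 − 168 = 5832 ft.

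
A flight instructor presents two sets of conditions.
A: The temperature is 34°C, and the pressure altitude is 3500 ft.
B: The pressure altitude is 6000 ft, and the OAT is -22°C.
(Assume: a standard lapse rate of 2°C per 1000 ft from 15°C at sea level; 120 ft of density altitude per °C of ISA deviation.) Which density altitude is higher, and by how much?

A by 3620 ft

A: ISA temp = 8°C, deviation +26°C, DA = 3500 + 120 × 26 = 6620 ft.
B: ISA temp = 3°C, deviation -25°C, DA = 6000 + 120 × (-25) = 3000 ft.
A is higher by 6620 − 3000 = 3620 ft.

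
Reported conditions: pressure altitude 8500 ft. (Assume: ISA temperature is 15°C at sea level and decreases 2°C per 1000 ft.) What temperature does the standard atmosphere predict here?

ISA temperature = 15 − 2 × (8500/1000) = 15 − 17 = -2°C.

-2°C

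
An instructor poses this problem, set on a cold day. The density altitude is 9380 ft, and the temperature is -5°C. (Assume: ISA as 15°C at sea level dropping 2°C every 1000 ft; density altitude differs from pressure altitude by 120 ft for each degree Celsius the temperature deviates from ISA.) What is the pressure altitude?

9500 ft

DA = PA + 120 × (OAT − (15 − 2·PA/1000)) = PA + 120·OAT − 1800 + 0.24·PA = 1.24·PA + 120·OAT − 1800.
So 1.24·PA = 9380 − 120 × (-5) + 1800 = 11780.
PA = 11780 / 1.24 = 9500 ft.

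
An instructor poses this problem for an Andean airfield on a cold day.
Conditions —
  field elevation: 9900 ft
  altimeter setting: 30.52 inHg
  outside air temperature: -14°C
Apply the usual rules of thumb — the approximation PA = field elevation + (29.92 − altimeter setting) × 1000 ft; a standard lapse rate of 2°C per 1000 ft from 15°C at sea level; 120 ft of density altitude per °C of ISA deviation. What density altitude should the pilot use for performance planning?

8052 ft

Pressure altitude = 9900 + (29.92 − 30.52) × 1000 = 9900 + (-600) = 9300 ft.
ISA temperature at 9300 ft = 15 − 2 × (9300/1000) = -3.6°C.
ISA deviation = -14 − (-3.6) = -10.4°C.
Density altitude = 9300 + 120 × (-10.4) = 8052 ft.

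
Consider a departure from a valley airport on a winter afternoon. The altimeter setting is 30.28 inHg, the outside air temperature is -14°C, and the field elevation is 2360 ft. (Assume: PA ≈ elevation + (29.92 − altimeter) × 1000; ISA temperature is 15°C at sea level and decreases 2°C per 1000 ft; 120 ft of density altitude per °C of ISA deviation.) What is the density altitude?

Pressure altitude = 2360 + (29.92 − 30.28) × 1000 = 2360 + (-360) = 2000 ft.
ISA temperature at 2000 ft = 15 − 2 × (2000/1000) = 11°C.
ISA deviation = -14 − 11 = -25°C.
Density altitude = 2000 + 120 × (-25) = -1000 ft.

-1000 ft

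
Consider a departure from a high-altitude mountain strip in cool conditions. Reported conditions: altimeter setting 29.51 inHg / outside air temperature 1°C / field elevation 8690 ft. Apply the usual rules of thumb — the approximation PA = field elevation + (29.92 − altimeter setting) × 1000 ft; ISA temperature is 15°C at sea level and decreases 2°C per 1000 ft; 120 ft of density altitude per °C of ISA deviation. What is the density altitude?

9604 ft

Pressure altitude = 8690 + (29.92 − 29.51) × 1000 = 8690 + (+410) = 9100 ft.
ISA temperature at 9100 ft = 15 − 2 × (9100/1000) = -3.2°C.
ISA deviation = 1 − (-3.2) = +4.2°C.
Density altitude = 9100 + 120 × (4.2) = 9604 ft.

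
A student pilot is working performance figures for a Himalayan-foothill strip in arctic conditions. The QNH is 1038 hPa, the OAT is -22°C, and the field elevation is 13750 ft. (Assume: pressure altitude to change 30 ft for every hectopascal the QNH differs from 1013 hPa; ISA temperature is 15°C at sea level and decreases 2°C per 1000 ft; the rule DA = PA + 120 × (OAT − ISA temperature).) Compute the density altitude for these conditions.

Pressure altitude = 13750 + (1013 − 1038) × 30 = 13750 + (-750) = 13000 ft.
ISA temperature at 13000 ft = 15 − 2 × (13000/1000) = -11°C.
ISA deviation = -22 − (-11) = -11°C.
Density altitude = 13000 + 120 × (-11) = 11680 ft.

11680 ft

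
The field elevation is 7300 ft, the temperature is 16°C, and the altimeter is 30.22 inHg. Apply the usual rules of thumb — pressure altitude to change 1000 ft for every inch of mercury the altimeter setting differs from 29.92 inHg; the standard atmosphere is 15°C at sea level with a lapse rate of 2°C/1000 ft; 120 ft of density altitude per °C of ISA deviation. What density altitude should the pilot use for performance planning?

8800 ft

Pressure altitude = 7300 + (29.92 − 30.22) × 1000 = 7300 + (-300) = 7000 ft.
ISA temperature at 7000 ft = 15 − 2 × (7000/1000) = 1°C.
ISA deviation = 16 − 1 = +15°C.
Density altitude = 7000 + 120 × (15) = 8800 ft.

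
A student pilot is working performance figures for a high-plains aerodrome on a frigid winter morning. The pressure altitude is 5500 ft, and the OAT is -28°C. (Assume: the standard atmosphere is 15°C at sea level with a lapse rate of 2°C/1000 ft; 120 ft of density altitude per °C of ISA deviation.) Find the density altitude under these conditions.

1660 ft

ISA temperature at 5500 ft = 15 − 2 × (5500/1000) = 4°C.
ISA deviation = -28 − 4 = -32°C.
Density altitude = 5500 + 120 × (-32) = 5500 + (-3840) = 1660 ft.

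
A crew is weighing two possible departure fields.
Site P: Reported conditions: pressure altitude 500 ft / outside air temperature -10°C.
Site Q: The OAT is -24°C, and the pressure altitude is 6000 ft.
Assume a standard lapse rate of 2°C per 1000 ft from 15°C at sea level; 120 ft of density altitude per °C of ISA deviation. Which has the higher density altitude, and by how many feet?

Site P: ISA temp = 14°C, deviation -24°C, DA = 500 + 120 × (-24) = -2380 ft.
Site Q: ISA temp = 3°C, deviation -27°C, DA = 6000 + 120 × (-27) = 2760 ft.
Site Q is higher by 2760 − (-2380) = 5140 ft.

Site Q by 5140 ft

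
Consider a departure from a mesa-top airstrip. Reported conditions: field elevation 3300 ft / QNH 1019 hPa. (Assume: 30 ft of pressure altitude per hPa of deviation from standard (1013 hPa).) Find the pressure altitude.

Pressure correction = (1013 − 1019) × 30 = -180 ft.
Pressure altitude = 3300 + (-180) = 3120 ft.

3120 ft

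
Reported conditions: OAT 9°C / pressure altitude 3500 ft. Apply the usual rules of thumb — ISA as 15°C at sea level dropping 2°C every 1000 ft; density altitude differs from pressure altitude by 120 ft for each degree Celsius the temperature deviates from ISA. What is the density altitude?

3620 ft

ISA temperature at 3500 ft = 15 − 2 × (3500/1000) = 8°C.
ISA deviation = 9 − 8 = +1°C.
Density altitude = 3500 + 120 × (1) = 3500 + (+120) = 3620 ft.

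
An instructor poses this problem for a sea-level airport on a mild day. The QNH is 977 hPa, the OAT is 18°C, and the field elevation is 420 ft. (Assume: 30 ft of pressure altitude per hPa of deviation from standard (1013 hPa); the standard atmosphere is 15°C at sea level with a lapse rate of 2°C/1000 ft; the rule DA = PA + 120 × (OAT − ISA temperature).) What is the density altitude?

Pressure altitude = 420 + (1013 − 977) × 30 = 420 + (+1080) = 1500 ft.
ISA temperature at 1500 ft = 15 − 2 × (1500/1000) = 12°C.
ISA deviation = 18 − 12 = +6°C.
Density altitude = 1500 + 120 × (6) = 2220 ft.

2220 ft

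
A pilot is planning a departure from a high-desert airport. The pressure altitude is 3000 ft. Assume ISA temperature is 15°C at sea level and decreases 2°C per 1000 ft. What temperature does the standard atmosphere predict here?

ISA temperature = 15 − 2 × (3000/1000) = 15 − 6 = 9°C.

9°C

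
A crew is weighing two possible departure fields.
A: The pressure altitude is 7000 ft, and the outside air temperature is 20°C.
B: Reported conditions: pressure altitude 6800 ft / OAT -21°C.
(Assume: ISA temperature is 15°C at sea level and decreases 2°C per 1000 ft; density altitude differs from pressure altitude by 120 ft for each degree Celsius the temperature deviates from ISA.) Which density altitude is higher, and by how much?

A: ISA temp = 1°C, deviation +19°C, DA = 7000 + 120 × 19 = 9280 ft.
B: ISA temp = 1.4°C, deviation -22.4°C, DA = 6800 + 120 × (-22.4) = 4112 ft.
A is higher by 9280 − 4112 = 5168 ft.

A by 5168 ft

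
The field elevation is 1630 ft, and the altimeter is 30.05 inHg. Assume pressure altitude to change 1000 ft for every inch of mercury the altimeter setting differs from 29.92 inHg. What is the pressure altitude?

1500 ft

Pressure correction = (29.92 − 30.05) × 1000 = -130 ft.
Pressure altitude = 1630 + (-130) = 1500 ft.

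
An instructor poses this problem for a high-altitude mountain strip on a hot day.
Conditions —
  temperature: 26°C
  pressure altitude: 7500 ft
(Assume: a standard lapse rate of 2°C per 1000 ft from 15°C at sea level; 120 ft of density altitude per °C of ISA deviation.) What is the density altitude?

10620 ft

ISA temperature at 7500 ft = 15 − 2 × (7500/1000) = 0°C.
ISA deviation = 26 − 0 = +26°C.
Density altitude = 7500 + 120 × (26) = 7500 + (+3120) = 10620 ft.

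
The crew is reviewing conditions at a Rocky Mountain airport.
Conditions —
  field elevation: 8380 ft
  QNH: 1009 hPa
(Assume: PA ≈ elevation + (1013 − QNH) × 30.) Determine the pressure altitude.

8500 ft

Pressure correction = (1013 − 1009) × 30 = +120 ft.
Pressure altitude = 8380 + (+120) = 8500 ft.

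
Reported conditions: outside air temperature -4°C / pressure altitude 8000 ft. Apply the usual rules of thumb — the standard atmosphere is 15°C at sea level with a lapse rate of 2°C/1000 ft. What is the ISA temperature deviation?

ISA-3°C

ISA temperature at 8000 ft = 15 − 2 × (8000/1000) = -1°C.
Deviation = OAT − ISA = -4 − (-1) = -3°C.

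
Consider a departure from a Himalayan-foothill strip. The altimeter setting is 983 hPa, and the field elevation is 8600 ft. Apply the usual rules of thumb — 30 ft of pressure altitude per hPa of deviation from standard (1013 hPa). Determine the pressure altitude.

Pressure correction = (1013 − 983) × 30 = +900 ft.
Pressure altitude = 8600 + (+900) = 9500 ft.

9500 ft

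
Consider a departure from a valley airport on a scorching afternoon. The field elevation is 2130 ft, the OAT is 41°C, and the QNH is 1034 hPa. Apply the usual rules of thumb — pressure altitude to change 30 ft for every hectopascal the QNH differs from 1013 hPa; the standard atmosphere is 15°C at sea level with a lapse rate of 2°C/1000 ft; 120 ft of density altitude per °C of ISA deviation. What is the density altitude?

Pressure altitude = 2130 + (1013 − 1034) × 30 = 2130 + (-630) = 1500 ft.
ISA temperature at 1500 ft = 15 − 2 × (1500/1000) = 12°C.
ISA deviation = 41 − 12 = +29°C.
Density altitude = 1500 + 120 × (29) = 4980 ft.

4980 ft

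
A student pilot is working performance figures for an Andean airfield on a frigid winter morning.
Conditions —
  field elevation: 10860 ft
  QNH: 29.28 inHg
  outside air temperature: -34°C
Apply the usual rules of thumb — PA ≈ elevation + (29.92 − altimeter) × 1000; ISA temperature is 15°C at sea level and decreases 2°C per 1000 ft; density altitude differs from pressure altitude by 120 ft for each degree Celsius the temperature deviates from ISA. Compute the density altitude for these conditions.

Pressure altitude = 10860 + (29.92 − 29.28) × 1000 = 10860 + (+640) = 11500 ft.
ISA temperature at 11500 ft = 15 − 2 × (11500/1000) = -8°C.
ISA deviation = -34 − (-8) = -26°C.
Density altitude = 11500 + 120 × (-26) = 8380 ft.

8380 ft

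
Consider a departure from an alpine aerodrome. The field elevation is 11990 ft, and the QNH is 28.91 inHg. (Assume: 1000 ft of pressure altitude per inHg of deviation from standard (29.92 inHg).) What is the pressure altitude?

13000 ft

Pressure correction = (29.92 − 28.91) × 1000 = +1010 ft.
Pressure altitude = 11990 + (+1010) = 13000 ft.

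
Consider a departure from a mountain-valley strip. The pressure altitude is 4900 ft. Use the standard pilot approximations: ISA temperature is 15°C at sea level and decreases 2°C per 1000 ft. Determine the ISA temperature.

5.2°C

ISA temperature = 15 − 2 × (4900/1000) = 15 − 9.8 = 5.2°C.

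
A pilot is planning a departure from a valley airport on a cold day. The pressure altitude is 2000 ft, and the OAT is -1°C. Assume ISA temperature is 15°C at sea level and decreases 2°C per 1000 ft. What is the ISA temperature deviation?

ISA temperature at 2000 ft = 15 − 2 × (2000/1000) = 11°C.
Deviation = OAT − ISA = -1 − 11 = -12°C.

ISA-12°C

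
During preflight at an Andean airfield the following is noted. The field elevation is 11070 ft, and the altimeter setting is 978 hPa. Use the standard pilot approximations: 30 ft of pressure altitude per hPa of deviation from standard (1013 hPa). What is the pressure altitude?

Pressure correction = (1013 − 978) × 30 = +1050 ft.
Pressure altitude = 11070 + (+1050) = 12120 ft.

12120 ft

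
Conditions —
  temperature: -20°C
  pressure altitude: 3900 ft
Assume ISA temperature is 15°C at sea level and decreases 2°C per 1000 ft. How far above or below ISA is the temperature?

ISA-27.2°C

ISA temperature at 3900 ft = 15 − 2 × (3900/1000) = 7.2°C.
Deviation = OAT − ISA = -20 − 7.2 = -27.2°C.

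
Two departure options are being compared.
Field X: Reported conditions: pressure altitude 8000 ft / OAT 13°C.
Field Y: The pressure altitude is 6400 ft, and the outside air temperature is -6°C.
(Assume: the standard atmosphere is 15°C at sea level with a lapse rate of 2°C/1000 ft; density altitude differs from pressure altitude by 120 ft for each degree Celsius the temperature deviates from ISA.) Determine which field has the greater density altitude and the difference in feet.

Field X by 4264 ft

Field X: ISA temp = -1°C, deviation +14°C, DA = 8000 + 120 × 14 = 9680 ft.
Field Y: ISA temp = 2.2°C, deviation -8.2°C, DA = 6400 + 120 × (-8.2) = 5416 ft.
Field X is higher by 9680 − 5416 = 4264 ft.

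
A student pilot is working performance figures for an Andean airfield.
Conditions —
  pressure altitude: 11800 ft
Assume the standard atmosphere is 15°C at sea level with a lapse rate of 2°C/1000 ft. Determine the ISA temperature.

-8.6°C

ISA temperature = 15 − 2 × (11800/1000) = 15 − 23.6 = -8.6°C.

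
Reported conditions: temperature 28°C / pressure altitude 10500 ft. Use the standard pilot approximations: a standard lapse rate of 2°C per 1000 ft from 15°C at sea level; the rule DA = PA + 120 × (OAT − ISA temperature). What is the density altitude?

ISA temperature at 10500 ft = 15 − 2 × (10500/1000) = -6°C.
ISA deviation = 28 − (-6) = +34°C.
Density altitude = 10500 + 120 × (34) = 10500 + (+4080) = 14580 ft.

14580 ft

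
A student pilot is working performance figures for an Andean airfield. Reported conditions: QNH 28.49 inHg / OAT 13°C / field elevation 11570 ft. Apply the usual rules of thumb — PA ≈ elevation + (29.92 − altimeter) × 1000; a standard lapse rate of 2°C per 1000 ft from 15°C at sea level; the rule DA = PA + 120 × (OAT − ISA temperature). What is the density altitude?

Pressure altitude = 11570 + (29.92 − 28.49) × 1000 = 11570 + (+1430) = 13000 ft.
ISA temperature at 13000 ft = 15 − 2 × (13000/1000) = -11°C.
ISA deviation = 13 − (-11) = +24°C.
Density altitude = 13000 + 120 × (24) = 15880 ft.

15880 ft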